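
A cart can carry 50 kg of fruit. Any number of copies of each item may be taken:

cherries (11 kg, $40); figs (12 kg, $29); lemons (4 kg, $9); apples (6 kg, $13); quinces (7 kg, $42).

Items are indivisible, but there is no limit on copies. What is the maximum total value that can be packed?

Best value-per-unit is quinces at 42/7, and filling with it alone uses weight 7×7=49. No mix of the others beats 7×42 = 294.

$294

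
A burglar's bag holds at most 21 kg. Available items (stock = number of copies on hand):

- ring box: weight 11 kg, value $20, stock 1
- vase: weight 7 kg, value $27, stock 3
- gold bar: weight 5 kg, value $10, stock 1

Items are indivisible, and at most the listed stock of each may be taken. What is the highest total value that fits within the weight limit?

Top feasible selections:
- 3×vase: weight 21, value 81
- 2×vase + 1×gold bar: weight 19, value 64
Best: $81.

$81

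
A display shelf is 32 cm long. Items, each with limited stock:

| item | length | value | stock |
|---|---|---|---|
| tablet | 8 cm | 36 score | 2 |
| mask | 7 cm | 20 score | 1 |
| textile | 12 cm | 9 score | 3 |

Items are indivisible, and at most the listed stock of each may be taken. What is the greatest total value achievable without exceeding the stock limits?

92 score

Top feasible selections:
- 2×tablet + 1×mask: length 23, value 92
- 2×tablet + 1×textile: length 28, value 81
Best: 92 score.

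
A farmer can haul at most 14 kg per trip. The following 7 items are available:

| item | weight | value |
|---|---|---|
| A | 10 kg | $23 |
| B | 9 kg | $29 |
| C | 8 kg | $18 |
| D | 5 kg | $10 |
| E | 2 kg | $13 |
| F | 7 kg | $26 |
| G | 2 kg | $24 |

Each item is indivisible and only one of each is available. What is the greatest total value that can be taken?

This is a 0/1 knapsack; check combinations near the capacity.
- B+E+G: weight 9+2+2=13, value 29+13+24=66
- E+F+G: weight 2+7+2=11, value 13+26+24=63
- A+E+G: weight 10+2+2=14, value 23+13+24=60
- D+F+G: weight 5+7+2=14, value 10+26+24=60
- C+E+G: weight 8+2+2=12, value 18+13+24=55
Best: $66.

$66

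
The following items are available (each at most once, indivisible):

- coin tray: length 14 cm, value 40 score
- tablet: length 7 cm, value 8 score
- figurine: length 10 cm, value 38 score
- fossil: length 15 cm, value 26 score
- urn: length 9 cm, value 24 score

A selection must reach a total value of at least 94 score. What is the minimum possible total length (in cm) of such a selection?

Subsets with value ≥ 94, sorted by total length:
- coin tray+figurine+urn: length 33, value 102
- coin tray+figurine+fossil: length 39, value 104
- coin tray+tablet+figurine+urn: length 40, value 110
- tablet+figurine+fossil+urn: length 41, value 96
Minimum length: 33 cm.

33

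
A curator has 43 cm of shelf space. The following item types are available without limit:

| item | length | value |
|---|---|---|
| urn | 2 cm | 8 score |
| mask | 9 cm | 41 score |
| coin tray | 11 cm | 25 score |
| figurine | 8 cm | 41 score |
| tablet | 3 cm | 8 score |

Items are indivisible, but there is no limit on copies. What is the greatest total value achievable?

Best value-per-unit is figurine at 41/8; filling with it alone gives 5×41 = 205.
Optimal mix: 1×urn + 1×mask + 4×figurine → length 43, value 213.

213 score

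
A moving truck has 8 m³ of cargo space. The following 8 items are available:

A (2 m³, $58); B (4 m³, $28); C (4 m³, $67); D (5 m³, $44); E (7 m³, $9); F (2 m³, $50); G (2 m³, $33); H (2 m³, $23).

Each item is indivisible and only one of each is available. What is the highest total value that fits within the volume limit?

This is a 0/1 knapsack; check combinations near the capacity.
- A+C+F: volume 2+4+2=8, value 58+67+50=175
- A+F+G+H: volume 2+2+2+2=8, value 58+50+33+23=164
- A+C+G: volume 2+4+2=8, value 58+67+33=158
- C+F+G: volume 4+2+2=8, value 67+50+33=150
- A+C+H: volume 2+4+2=8, value 58+67+23=148
Best: $175.

$175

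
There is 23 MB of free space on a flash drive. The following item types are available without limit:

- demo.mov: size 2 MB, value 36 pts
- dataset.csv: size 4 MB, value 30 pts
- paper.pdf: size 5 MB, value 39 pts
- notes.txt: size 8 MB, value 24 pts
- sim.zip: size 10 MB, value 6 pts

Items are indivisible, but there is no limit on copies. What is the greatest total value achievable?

Best value-per-unit is demo.mov at 36/2, and filling with it alone uses size 11×2=22. No mix of the others beats 11×36 = 396.

396 pts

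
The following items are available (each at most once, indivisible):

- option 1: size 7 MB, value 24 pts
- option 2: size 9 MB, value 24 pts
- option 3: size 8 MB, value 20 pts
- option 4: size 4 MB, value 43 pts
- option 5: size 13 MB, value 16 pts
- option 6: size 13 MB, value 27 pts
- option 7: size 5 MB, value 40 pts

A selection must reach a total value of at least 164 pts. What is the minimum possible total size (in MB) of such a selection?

Subsets with value ≥ 164, sorted by total size:
- option 1+option 2+option 3+option 4+option 6+option 7: size 46, value 178
- option 1+option 2+option 3+option 4+option 5+option 7: size 46, value 167
- option 1+option 3+option 4+option 5+option 6+option 7: size 50, value 170
Minimum size: 46 MB.

46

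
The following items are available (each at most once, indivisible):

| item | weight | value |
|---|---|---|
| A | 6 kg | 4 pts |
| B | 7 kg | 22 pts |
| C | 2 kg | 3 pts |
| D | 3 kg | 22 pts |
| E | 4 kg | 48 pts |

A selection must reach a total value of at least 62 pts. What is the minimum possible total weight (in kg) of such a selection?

Subsets with value ≥ 62, sorted by total weight:
- D+E: weight 7, value 70
- C+D+E: weight 9, value 73
Minimum weight: 7 kg.

7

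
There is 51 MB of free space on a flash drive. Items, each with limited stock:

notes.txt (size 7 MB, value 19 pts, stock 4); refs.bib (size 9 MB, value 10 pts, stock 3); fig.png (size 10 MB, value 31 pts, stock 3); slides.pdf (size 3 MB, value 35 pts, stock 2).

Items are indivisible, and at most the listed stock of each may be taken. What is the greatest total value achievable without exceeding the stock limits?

Best selections within size 51 and stock limits:
- 2×notes.txt + 3×fig.png + 2×slides.pdf: size 50, value 201
- 3×notes.txt + 2×fig.png + 2×slides.pdf: size 47, value 189
- 1×notes.txt + 3×fig.png + 2×slides.pdf: size 43, value 182
- 2×notes.txt + 1×refs.bib + 2×fig.png + 2×slides.pdf: size 49, value 180
Best: 201 pts.

201 pts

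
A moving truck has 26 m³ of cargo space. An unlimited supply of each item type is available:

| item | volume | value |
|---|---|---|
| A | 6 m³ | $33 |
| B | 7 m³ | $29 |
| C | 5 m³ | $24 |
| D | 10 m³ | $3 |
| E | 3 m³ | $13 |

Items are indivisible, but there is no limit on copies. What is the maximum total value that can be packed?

$136

Best value-per-unit is A at 33/6; filling with it alone gives 4×33 = 132.
Optimal mix: 3×A + 1×C + 1×E → volume 26, value 136.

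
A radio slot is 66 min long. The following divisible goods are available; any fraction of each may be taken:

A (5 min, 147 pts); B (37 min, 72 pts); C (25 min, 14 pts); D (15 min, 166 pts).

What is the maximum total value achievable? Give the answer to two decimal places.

390.04

Take in order of value per unit:
- A (147/5 per unit): all 5 → value 147, running total 147.00
- D (166/15 per unit): all 15 → value 166, running total 313.00
- B (72/37 per unit): all 37 → value 72, running total 385.00
- C (14/25 per unit): 9 of 25 → value 9×14/25 = 5.0400, running total 390.04
Total 390.04.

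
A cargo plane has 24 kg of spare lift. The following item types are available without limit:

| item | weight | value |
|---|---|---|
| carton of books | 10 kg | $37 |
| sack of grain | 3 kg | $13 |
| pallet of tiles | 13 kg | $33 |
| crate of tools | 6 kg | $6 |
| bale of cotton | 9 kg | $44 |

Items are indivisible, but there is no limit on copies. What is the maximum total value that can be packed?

$114

Best value-per-unit is bale of cotton at 44/9; filling with it alone gives 2×44 = 88.
Optimal mix: 2×sack of grain + 2×bale of cotton → weight 24, value 114.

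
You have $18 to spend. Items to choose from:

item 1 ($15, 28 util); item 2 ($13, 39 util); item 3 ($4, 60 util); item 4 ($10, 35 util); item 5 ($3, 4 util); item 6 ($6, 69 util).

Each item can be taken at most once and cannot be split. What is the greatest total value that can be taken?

Check high-value combinations within $18:
- item 3+item 5+item 6: cost 4+3+6=13, value 60+4+69=133
- item 3+item 6: cost 4+6=10, value 60+69=129
- item 4+item 6: cost 10+6=16, value 35+69=104
- item 2+item 3: cost 13+4=17, value 39+60=99
- item 3+item 4+item 5: cost 4+10+3=17, value 60+35+4=99
Best: 133 util.

133 util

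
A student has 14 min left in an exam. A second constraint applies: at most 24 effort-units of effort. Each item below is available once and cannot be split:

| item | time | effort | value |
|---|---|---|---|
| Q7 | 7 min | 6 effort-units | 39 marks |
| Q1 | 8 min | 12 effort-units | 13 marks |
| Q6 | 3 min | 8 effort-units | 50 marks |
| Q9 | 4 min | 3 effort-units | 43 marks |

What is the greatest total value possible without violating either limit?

Feasible sets respecting both limits:
- Q7+Q6+Q9: time 14, effort 17, value 132
- Q6+Q9: time 7, effort 11, value 93
- Q7+Q6: time 10, effort 14, value 89
- Q7+Q9: time 11, effort 9, value 82
Best: 132 marks.

132 marks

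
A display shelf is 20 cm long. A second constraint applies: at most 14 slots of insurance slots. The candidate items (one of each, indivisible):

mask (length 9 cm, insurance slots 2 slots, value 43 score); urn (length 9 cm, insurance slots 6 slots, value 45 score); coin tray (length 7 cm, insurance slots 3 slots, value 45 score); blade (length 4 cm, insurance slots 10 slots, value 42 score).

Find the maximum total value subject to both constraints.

90 score

Feasible sets respecting both limits:
- urn+coin tray: length 16, insurance slots 9, value 90
- mask+urn: length 18, insurance slots 8, value 88
- mask+coin tray: length 16, insurance slots 5, value 88
- coin tray+blade: length 11, insurance slots 13, value 87
Best: 90 score.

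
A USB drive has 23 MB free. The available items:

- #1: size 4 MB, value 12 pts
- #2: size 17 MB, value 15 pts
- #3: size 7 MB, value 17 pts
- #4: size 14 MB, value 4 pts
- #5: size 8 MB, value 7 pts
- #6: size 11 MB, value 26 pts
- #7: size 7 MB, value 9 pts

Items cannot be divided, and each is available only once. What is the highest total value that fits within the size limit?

Check high-value combinations within 23 MB:
- #1+#3+#6: size 4+7+11=22, value 12+17+26=55
- #1+#6+#7: size 4+11+7=22, value 12+26+9=47
- #1+#5+#6: size 4+8+11=23, value 12+7+26=45
- #3+#6: size 7+11=18, value 17+26=43
- #1+#6: size 4+11=15, value 12+26=38
Best: 55 pts.

55 pts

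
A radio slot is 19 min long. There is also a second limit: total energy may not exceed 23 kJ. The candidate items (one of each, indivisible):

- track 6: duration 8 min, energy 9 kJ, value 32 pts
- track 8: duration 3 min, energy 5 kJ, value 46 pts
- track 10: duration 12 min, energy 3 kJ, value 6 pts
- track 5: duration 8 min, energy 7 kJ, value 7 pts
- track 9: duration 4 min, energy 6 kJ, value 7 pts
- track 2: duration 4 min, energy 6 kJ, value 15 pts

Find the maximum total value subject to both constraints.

Feasible sets respecting both limits:
- track 6+track 8+track 2: duration 15, energy 20, value 93
- track 6+track 8+track 5: duration 19, energy 21, value 85
- track 6+track 8+track 9: duration 15, energy 20, value 85
- track 6+track 8: duration 11, energy 14, value 78
Best: 93 pts.

93 pts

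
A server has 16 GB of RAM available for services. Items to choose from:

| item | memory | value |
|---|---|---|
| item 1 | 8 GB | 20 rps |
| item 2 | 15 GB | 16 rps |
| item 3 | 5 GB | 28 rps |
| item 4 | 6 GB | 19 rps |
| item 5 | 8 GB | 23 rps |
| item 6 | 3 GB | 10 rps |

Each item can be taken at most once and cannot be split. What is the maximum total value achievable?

61 rps

Check high-value combinations within 16 GB:
- item 3+item 5+item 6: memory 5+8+3=16, value 28+23+10=61
- item 1+item 3+item 6: memory 8+5+3=16, value 20+28+10=58
- item 3+item 4+item 6: memory 5+6+3=14, value 28+19+10=57
- item 3+item 5: memory 5+8=13, value 28+23=51
Best: 61 rps.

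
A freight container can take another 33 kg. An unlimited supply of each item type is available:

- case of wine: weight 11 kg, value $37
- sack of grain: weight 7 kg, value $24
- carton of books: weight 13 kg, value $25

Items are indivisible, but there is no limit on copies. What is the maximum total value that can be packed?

Best value-per-unit is sack of grain at 24/7; filling with it alone gives 4×24 = 96.
Optimal mix: 3×case of wine → weight 33, value 111.

$111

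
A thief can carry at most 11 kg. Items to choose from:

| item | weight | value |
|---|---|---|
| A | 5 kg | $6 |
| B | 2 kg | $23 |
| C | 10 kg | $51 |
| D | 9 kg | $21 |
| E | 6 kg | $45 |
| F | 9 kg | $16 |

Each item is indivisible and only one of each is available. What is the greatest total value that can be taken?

This is a 0/1 knapsack; check combinations near the capacity.
- B+E: weight 2+6=8, value 23+45=68
- C: weight 10, value 51
- A+E: weight 5+6=11, value 6+45=51
- E: weight 6, value 45
- B+D: weight 2+9=11, value 23+21=44
Best: $68.

$68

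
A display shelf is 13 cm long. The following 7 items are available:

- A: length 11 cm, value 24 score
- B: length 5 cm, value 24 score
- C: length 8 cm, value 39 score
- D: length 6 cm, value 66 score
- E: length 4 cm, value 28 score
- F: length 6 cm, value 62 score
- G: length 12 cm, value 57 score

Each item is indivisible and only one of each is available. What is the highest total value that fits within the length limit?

128 score

This is a 0/1 knapsack; check combinations near the capacity.
- D+F: length 6+6=12, value 66+62=128
- D+E: length 6+4=10, value 66+28=94
- E+F: length 4+6=10, value 28+62=90
Best: 128 score.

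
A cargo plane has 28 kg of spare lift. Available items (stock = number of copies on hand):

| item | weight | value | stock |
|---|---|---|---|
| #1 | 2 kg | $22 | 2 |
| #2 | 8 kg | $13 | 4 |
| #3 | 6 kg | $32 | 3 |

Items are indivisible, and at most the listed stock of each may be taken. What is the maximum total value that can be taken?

$140

Best selections within weight 28 and stock limits:
- 2×#1 + 3×#3: weight 22, value 140
- 1×#1 + 1×#2 + 3×#3: weight 28, value 131
- 2×#1 + 1×#2 + 2×#3: weight 24, value 121
- 1×#1 + 3×#3: weight 20, value 118
Best: $140.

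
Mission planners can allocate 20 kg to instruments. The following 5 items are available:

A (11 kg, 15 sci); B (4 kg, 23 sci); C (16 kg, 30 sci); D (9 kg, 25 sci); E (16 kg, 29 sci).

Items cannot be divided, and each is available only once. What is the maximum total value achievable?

53 sci

Check high-value combinations within 20 kg:
- B+C: mass 4+16=20, value 23+30=53
- B+E: mass 4+16=20, value 23+29=52
- B+D: mass 4+9=13, value 23+25=48
Best: 53 sci.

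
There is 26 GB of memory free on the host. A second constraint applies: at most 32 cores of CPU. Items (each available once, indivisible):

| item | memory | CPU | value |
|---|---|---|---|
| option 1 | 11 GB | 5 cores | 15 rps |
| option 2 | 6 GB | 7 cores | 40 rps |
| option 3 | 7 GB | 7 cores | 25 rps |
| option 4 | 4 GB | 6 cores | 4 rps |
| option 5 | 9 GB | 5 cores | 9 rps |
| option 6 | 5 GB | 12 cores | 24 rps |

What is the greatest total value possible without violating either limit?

93 rps

Feasible sets respecting both limits:
- option 2+option 3+option 4+option 6: memory 22, CPU 32, value 93
- option 2+option 3+option 6: memory 18, CPU 26, value 89
- option 1+option 2+option 4+option 6: memory 26, CPU 30, value 83
- option 1+option 2+option 3: memory 24, CPU 19, value 80
Best: 93 rps.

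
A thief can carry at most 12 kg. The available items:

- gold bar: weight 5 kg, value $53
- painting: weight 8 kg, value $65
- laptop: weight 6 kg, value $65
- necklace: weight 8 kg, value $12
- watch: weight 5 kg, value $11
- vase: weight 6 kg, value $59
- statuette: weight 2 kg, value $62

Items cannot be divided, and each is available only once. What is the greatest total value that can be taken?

This is a 0/1 knapsack; check combinations near the capacity.
- laptop+statuette: weight 6+2=8, value 65+62=127
- painting+statuette: weight 8+2=10, value 65+62=127
- gold bar+watch+statuette: weight 5+5+2=12, value 53+11+62=126
Best: $127.

$127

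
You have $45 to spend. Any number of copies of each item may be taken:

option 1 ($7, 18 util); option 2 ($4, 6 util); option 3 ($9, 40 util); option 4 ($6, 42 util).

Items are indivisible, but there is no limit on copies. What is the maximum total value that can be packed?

Best value-per-unit is option 4 at 42/6, and filling with it alone uses cost 7×6=42. No mix of the others beats 7×42 = 294.

294 util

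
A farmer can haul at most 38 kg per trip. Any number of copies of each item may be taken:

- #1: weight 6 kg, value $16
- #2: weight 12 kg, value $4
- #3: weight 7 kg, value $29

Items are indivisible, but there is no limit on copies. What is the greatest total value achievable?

Best value-per-unit is #3 at 29/7, and filling with it alone uses weight 5×7=35. No mix of the others beats 5×29 = 145.

$145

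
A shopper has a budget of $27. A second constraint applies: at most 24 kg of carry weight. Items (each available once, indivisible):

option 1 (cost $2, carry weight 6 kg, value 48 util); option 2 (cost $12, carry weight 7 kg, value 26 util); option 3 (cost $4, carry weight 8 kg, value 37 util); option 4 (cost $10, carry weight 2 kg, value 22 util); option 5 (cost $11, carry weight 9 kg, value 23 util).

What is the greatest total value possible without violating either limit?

Feasible sets respecting both limits:
- option 1+option 2+option 3: cost 18, carry weight 21, value 111
- option 1+option 3+option 5: cost 17, carry weight 23, value 108
- option 1+option 3+option 4: cost 16, carry weight 16, value 107
Best: 111 util.

111 util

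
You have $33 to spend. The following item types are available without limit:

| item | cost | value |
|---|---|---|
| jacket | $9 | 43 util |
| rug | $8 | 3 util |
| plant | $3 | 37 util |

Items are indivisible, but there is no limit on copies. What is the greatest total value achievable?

Best value-per-unit is plant at 37/3, and filling with it alone uses cost 11×3=33. No mix of the others beats 11×37 = 407.

407 util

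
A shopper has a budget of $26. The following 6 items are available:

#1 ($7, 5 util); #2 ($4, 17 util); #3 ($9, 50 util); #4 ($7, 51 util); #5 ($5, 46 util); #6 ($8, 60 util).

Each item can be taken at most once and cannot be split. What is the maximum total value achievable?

Check high-value combinations within $26:
- #2+#4+#5+#6: cost 4+7+5+8=24, value 17+51+46+60=174
- #2+#3+#5+#6: cost 4+9+5+8=26, value 17+50+46+60=173
- #2+#3+#4+#5: cost 4+9+7+5=25, value 17+50+51+46=164
- #3+#4+#6: cost 9+7+8=24, value 50+51+60=161
- #4+#5+#6: cost 7+5+8=20, value 51+46+60=157
Best: 174 util.

174 util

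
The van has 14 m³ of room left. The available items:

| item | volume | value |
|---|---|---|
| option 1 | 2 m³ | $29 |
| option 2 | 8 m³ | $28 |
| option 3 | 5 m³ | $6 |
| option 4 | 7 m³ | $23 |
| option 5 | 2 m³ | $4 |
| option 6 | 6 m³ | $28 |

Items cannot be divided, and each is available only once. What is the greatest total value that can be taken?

$63

Check high-value combinations within 14 m³:
- option 1+option 3+option 6: volume 2+5+6=13, value 29+6+28=63
- option 1+option 5+option 6: volume 2+2+6=10, value 29+4+28=61
- option 1+option 2+option 5: volume 2+8+2=12, value 29+28+4=61
- option 1+option 3+option 4: volume 2+5+7=14, value 29+6+23=58
- option 1+option 6: volume 2+6=8, value 29+28=57
Best: $63.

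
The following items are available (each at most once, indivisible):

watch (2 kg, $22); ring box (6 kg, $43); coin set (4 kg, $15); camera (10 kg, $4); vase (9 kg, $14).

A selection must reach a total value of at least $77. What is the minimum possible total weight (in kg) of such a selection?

Subsets with value ≥ 77, sorted by total weight:
- watch+ring box+coin set: weight 12, value 80
- watch+ring box+vase: weight 17, value 79
Minimum weight: 12 kg.

12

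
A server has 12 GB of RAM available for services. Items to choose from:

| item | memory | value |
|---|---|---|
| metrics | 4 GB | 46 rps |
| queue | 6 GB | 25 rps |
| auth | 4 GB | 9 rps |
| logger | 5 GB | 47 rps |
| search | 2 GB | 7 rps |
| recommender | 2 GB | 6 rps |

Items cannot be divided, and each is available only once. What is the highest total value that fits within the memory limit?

Check high-value combinations within 12 GB:
- metrics+logger+search: memory 4+5+2=11, value 46+47+7=100
- metrics+logger+recommender: memory 4+5+2=11, value 46+47+6=99
- metrics+logger: memory 4+5=9, value 46+47=93
- metrics+queue+search: memory 4+6+2=12, value 46+25+7=78
Best: 100 rps.

100 rps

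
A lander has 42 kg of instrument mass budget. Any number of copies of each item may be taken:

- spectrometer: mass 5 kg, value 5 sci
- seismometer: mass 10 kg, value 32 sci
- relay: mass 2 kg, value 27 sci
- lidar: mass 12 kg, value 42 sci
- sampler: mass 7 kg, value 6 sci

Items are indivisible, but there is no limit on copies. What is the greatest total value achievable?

567 sci

Best value-per-unit is relay at 27/2, and filling with it alone uses mass 21×2=42. No mix of the others beats 21×27 = 567.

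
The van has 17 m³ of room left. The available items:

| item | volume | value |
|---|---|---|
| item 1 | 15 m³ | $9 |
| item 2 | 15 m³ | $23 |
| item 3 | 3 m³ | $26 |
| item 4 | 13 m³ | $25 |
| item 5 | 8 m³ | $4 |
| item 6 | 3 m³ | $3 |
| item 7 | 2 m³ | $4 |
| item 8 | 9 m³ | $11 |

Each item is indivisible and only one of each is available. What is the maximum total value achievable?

$51

Check high-value combinations within 17 m³:
- item 3+item 4: volume 3+13=16, value 26+25=51
- item 3+item 6+item 7+item 8: volume 3+3+2+9=17, value 26+3+4+11=44
- item 3+item 7+item 8: volume 3+2+9=14, value 26+4+11=41
- item 3+item 6+item 8: volume 3+3+9=15, value 26+3+11=40
Best: $51.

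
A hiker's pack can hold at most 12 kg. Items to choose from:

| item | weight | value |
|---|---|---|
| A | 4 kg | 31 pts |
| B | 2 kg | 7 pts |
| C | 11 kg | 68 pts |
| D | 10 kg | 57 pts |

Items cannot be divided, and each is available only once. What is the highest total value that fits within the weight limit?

Check high-value combinations within 12 kg:
- C: weight 11, value 68
- B+D: weight 2+10=12, value 7+57=64
- D: weight 10, value 57
- A+B: weight 4+2=6, value 31+7=38
Best: 68 pts.

68 pts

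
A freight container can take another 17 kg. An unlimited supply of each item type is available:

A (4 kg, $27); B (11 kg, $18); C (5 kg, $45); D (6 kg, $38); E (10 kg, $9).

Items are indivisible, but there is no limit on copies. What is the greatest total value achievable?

Best value-per-unit is C at 45/5, and filling with it alone uses weight 3×5=15. No mix of the others beats 3×45 = 135.

$135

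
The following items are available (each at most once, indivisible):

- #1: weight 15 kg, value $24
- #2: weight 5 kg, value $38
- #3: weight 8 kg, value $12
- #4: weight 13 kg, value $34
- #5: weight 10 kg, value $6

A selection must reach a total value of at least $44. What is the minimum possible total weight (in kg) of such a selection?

Subsets with value ≥ 44, sorted by total weight:
- #2+#3: weight 13, value 50
- #2+#5: weight 15, value 44
- #2+#4: weight 18, value 72
- #1+#2: weight 20, value 62
Minimum weight: 13 kg.

13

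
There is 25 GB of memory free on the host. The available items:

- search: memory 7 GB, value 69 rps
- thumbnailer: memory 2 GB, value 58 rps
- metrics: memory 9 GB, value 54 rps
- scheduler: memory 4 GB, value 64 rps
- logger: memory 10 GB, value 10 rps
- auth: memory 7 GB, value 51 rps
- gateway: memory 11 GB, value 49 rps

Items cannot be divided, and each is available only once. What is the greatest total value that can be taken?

245 rps

Check high-value combinations within 25 GB:
- search+thumbnailer+metrics+scheduler: memory 7+2+9+4=22, value 69+58+54+64=245
- search+thumbnailer+scheduler+auth: memory 7+2+4+7=20, value 69+58+64+51=242
- search+thumbnailer+scheduler+gateway: memory 7+2+4+11=24, value 69+58+64+49=240
- search+thumbnailer+metrics+auth: memory 7+2+9+7=25, value 69+58+54+51=232
- thumbnailer+metrics+scheduler+auth: memory 2+9+4+7=22, value 58+54+64+51=227
Best: 245 rps.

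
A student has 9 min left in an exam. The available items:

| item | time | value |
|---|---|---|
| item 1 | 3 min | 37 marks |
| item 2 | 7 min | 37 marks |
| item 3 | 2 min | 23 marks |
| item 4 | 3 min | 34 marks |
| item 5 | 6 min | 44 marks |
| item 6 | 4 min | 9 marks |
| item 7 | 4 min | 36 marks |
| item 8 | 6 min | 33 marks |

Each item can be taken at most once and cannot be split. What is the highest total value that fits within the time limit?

96 marks

Check high-value combinations within 9 min:
- item 1+item 3+item 7: time 3+2+4=9, value 37+23+36=96
- item 1+item 3+item 4: time 3+2+3=8, value 37+23+34=94
- item 3+item 4+item 7: time 2+3+4=9, value 23+34+36=93
- item 1+item 5: time 3+6=9, value 37+44=81
Best: 96 marks.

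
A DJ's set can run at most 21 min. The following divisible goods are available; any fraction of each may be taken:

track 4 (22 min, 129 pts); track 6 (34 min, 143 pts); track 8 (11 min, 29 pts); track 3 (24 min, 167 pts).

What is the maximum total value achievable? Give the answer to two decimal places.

Take in order of value per unit:
- track 3 (167/24 per unit): 21 of 24 → value 21×167/24 = 146.1250, running total 146.13
Total 146.13.

146.13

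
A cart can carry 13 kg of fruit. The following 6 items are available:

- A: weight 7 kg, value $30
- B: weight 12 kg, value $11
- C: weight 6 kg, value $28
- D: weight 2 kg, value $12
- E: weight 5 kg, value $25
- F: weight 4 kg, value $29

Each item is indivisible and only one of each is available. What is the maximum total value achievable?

Check high-value combinations within 13 kg:
- A+D+F: weight 7+2+4=13, value 30+12+29=71
- C+D+F: weight 6+2+4=12, value 28+12+29=69
- D+E+F: weight 2+5+4=11, value 12+25+29=66
Best: $71.

$71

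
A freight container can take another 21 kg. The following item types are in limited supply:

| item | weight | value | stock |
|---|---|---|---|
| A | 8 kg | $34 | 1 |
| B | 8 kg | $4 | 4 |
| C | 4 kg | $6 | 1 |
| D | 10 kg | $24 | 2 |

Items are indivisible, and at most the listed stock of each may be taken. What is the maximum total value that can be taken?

Best selections within weight 21 and stock limits:
- 1×A + 1×D: weight 18, value 58
- 2×D: weight 20, value 48
Best: $58.

$58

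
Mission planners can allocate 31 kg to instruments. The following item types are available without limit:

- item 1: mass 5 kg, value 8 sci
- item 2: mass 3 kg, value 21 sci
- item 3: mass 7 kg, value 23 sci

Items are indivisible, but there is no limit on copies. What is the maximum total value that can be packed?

Best value-per-unit is item 2 at 21/3, and filling with it alone uses mass 10×3=30. No mix of the others beats 10×21 = 210.

210 sci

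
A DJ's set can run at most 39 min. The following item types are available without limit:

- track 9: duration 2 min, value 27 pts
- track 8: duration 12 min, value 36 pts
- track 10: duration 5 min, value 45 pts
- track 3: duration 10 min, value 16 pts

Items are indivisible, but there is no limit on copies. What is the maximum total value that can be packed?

513 pts

Best value-per-unit is track 9 at 27/2, and filling with it alone uses duration 19×2=38. No mix of the others beats 19×27 = 513.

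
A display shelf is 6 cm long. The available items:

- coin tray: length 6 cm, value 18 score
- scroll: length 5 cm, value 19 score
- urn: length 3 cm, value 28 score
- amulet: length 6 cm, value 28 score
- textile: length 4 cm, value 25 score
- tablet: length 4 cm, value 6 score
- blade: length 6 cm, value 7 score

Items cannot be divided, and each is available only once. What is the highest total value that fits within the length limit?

Check high-value combinations within 6 cm:
- urn: length 3, value 28
- amulet: length 6, value 28
- textile: length 4, value 25
- scroll: length 5, value 19
Best: 28 score.

28 score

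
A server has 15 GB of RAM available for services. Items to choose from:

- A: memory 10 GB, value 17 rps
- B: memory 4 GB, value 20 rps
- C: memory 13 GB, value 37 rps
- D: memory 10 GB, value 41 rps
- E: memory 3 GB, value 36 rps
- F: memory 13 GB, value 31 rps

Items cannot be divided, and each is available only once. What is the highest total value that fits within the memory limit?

77 rps

This is a 0/1 knapsack; check combinations near the capacity.
- D+E: memory 10+3=13, value 41+36=77
- B+D: memory 4+10=14, value 20+41=61
- B+E: memory 4+3=7, value 20+36=56
- A+E: memory 10+3=13, value 17+36=53
Best: 77 rps.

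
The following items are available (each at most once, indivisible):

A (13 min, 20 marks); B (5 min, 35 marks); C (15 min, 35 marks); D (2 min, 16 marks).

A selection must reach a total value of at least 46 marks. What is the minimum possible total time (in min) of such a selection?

7

Subsets with value ≥ 46, sorted by total time:
- B+D: time 7, value 51
- C+D: time 17, value 51
Minimum time: 7 min.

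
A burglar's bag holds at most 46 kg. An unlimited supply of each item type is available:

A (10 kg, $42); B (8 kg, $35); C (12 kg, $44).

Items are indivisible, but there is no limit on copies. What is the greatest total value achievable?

$196

Best value-per-unit is B at 35/8; filling with it alone gives 5×35 = 175.
Optimal mix: 3×A + 2×B → weight 46, value 196.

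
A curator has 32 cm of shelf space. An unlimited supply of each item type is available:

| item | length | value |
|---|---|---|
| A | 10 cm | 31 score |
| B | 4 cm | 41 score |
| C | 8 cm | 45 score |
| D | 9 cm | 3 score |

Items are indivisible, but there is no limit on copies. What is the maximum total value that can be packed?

Best value-per-unit is B at 41/4, and filling with it alone uses length 8×4=32. No mix of the others beats 8×41 = 328.

328 score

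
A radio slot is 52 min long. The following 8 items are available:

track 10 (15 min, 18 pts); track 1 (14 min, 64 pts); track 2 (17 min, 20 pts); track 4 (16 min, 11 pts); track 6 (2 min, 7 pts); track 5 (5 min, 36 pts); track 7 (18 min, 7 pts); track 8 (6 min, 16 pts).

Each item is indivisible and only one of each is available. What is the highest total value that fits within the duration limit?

Check high-value combinations within 52 min:
- track 1+track 2+track 6+track 5+track 8: duration 14+17+2+5+6=44, value 64+20+7+36+16=143
- track 10+track 1+track 6+track 5+track 8: duration 15+14+2+5+6=42, value 18+64+7+36+16=141
- track 10+track 1+track 2+track 5: duration 15+14+17+5=51, value 18+64+20+36=138
- track 1+track 2+track 5+track 8: duration 14+17+5+6=42, value 64+20+36+16=136
Best: 143 pts.

143 pts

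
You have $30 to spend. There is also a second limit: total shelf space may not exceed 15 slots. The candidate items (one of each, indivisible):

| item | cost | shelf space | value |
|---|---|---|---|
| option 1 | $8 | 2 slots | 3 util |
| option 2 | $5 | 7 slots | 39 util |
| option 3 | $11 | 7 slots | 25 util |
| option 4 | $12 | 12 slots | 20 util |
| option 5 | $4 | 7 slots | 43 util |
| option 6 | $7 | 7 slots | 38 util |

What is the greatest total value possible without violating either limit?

82 util

Feasible sets respecting both limits:
- option 2+option 5: cost 9, shelf space 14, value 82
- option 5+option 6: cost 11, shelf space 14, value 81
- option 2+option 6: cost 12, shelf space 14, value 77
- option 3+option 5: cost 15, shelf space 14, value 68
Best: 82 util.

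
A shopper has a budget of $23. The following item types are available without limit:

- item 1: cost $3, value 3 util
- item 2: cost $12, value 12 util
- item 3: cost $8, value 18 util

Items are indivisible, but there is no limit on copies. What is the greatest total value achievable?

42 util

Best value-per-unit is item 3 at 18/8; filling with it alone gives 2×18 = 36.
Optimal mix: 2×item 1 + 2×item 3 → cost 22, value 42.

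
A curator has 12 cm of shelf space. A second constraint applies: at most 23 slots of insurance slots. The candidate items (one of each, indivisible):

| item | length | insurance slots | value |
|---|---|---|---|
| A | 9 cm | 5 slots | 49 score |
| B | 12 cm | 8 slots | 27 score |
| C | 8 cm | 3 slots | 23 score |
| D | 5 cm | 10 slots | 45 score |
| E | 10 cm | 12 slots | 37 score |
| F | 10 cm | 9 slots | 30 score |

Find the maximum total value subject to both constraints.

49 score

Feasible sets respecting both limits:
- A: length 9, insurance slots 5, value 49
- D: length 5, insurance slots 10, value 45
- E: length 10, insurance slots 12, value 37
- F: length 10, insurance slots 9, value 30
Best: 49 score.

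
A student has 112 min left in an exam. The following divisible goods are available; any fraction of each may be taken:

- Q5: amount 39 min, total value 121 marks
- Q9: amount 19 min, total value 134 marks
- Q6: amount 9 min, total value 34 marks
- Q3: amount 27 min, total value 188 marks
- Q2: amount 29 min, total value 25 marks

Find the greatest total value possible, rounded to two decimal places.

492.52

Take in order of value per unit:
- Q9 (134/19 per unit): all 19 → value 134, running total 134.00
- Q3 (188/27 per unit): all 27 → value 188, running total 322.00
- Q6 (34/9 per unit): all 9 → value 34, running total 356.00
- Q5 (121/39 per unit): all 39 → value 121, running total 477.00
- Q2 (25/29 per unit): 18 of 29 → value 18×25/29 = 15.5172, running total 492.52
Total 492.52.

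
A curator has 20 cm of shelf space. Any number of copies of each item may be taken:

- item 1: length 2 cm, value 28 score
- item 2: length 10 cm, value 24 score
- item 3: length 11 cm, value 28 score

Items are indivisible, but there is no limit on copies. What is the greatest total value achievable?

Best value-per-unit is item 1 at 28/2, and filling with it alone uses length 10×2=20. No mix of the others beats 10×28 = 280.

280 score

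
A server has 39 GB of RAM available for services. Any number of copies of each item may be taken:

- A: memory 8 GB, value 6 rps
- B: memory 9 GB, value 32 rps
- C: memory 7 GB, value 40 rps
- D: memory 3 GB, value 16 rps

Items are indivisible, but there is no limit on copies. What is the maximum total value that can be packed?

216 rps

Best value-per-unit is C at 40/7; filling with it alone gives 5×40 = 200.
Optimal mix: 5×C + 1×D → memory 38, value 216.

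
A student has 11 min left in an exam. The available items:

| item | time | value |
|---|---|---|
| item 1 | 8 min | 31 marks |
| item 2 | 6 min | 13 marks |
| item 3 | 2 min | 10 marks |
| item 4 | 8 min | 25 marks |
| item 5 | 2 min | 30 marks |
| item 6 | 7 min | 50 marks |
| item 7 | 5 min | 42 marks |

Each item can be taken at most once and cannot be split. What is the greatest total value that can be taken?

Check high-value combinations within 11 min:
- item 3+item 5+item 6: time 2+2+7=11, value 10+30+50=90
- item 3+item 5+item 7: time 2+2+5=9, value 10+30+42=82
- item 5+item 6: time 2+7=9, value 30+50=80
- item 5+item 7: time 2+5=7, value 30+42=72
Best: 90 marks.

90 marks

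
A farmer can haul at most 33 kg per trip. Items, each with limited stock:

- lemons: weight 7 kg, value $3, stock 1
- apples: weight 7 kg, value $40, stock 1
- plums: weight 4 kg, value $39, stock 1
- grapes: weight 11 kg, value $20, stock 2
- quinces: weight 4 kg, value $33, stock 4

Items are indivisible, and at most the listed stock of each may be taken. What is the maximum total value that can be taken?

$211

Best selections within weight 33 and stock limits:
- 1×apples + 1×plums + 4×quinces: weight 27, value 211
- 1×plums + 1×grapes + 4×quinces: weight 31, value 191
- 1×lemons + 1×apples + 1×plums + 3×quinces: weight 30, value 181
- 1×apples + 1×plums + 3×quinces: weight 23, value 178
Best: $211.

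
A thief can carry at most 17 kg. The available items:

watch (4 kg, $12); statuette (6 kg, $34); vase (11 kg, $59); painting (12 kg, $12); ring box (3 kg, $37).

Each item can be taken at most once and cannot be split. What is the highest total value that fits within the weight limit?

Check high-value combinations within 17 kg:
- vase+ring box: weight 11+3=14, value 59+37=96
- statuette+vase: weight 6+11=17, value 34+59=93
- watch+statuette+ring box: weight 4+6+3=13, value 12+34+37=83
Best: $96.

$96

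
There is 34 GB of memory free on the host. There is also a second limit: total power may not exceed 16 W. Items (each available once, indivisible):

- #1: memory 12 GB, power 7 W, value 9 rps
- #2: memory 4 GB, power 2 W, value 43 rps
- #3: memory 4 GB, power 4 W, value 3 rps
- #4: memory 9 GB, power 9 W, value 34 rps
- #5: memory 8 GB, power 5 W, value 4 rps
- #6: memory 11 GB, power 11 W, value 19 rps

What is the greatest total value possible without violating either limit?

81 rps

Feasible sets respecting both limits:
- #2+#4+#5: memory 21, power 16, value 81
- #2+#3+#4: memory 17, power 15, value 80
- #2+#4: memory 13, power 11, value 77
Best: 81 rps.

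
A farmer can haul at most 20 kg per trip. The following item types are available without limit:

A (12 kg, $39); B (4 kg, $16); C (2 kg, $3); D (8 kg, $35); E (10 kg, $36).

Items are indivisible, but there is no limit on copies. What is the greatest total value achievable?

$86

Best value-per-unit is D at 35/8; filling with it alone gives 2×35 = 70.
Optimal mix: 1×B + 2×D → weight 20, value 86.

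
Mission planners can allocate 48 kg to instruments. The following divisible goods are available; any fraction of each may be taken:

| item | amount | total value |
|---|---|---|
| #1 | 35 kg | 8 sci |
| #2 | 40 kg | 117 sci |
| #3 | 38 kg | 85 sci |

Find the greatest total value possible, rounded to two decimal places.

134.89

Take in order of value per unit:
- #2 (117/40 per unit): all 40 → value 117, running total 117.00
- #3 (85/38 per unit): 8 of 38 → value 8×85/38 = 17.8947, running total 134.89
Total 134.89.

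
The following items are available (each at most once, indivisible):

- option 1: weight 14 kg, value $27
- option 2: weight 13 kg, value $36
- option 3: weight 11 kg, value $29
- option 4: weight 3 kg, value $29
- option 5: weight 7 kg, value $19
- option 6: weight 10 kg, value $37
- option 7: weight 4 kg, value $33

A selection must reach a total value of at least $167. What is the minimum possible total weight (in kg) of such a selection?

48

Subsets with value ≥ 167, sorted by total weight:
- option 2+option 3+option 4+option 5+option 6+option 7: weight 48, value 183
- option 1+option 3+option 4+option 5+option 6+option 7: weight 49, value 174
Minimum weight: 48 kg.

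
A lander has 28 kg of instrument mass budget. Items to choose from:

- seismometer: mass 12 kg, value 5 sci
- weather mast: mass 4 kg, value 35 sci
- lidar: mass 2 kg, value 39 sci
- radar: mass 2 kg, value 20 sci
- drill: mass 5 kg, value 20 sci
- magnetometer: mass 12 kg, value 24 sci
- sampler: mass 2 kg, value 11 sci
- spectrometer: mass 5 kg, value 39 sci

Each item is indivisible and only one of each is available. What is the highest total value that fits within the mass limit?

168 sci

This is a 0/1 knapsack; check combinations near the capacity.
- weather mast+lidar+radar+magnetometer+sampler+spectrometer: mass 4+2+2+12+2+5=27, value 35+39+20+24+11+39=168
- weather mast+lidar+radar+drill+sampler+spectrometer: mass 4+2+2+5+2+5=20, value 35+39+20+20+11+39=164
- weather mast+lidar+radar+magnetometer+spectrometer: mass 4+2+2+12+5=25, value 35+39+20+24+39=157
- weather mast+lidar+drill+magnetometer+spectrometer: mass 4+2+5+12+5=28, value 35+39+20+24+39=157
- weather mast+lidar+radar+drill+spectrometer: mass 4+2+2+5+5=18, value 35+39+20+20+39=153
Best: 168 sci.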